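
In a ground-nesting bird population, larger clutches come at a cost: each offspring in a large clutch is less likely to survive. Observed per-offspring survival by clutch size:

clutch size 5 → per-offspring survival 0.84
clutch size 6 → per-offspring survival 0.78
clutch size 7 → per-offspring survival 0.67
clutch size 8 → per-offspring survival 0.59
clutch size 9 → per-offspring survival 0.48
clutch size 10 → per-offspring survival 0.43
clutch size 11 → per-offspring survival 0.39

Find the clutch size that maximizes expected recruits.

8

Expected recruits = c × s(c):
  c=5: 5 × 0.84 = 4.200
  c=6: 6 × 0.78 = 4.680
  c=7: 7 × 0.67 = 4.690
  c=8: 8 × 0.59 = 4.720
  c=9: 9 × 0.48 = 4.320
  c=10: 10 × 0.43 = 4.300
  c=11: 11 × 0.39 = 4.290
Maximum at c = 8 (4.720 recruits).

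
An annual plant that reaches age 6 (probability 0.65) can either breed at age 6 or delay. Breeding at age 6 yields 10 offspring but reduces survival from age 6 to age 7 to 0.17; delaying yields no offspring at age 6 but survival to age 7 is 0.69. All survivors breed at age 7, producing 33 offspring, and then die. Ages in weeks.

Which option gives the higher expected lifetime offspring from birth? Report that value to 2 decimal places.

14.80

breed at age 6: R₀ = 0.65 × (10 + 0.17 × 33) = 0.65 × 15.6100 = 10.1465
delay to age 7: R₀ = 0.65 × (0.69 × 33) = 0.65 × 22.7700 = 14.8005
Higher: delay to age 7 (14.8005).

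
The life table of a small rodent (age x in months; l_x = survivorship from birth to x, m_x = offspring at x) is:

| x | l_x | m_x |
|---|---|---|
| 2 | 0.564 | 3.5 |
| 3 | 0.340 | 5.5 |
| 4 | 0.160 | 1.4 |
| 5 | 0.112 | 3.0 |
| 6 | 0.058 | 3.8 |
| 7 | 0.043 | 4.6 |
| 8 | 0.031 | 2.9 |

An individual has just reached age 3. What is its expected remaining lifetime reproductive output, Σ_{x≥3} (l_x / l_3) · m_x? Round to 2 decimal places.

8.64

l_3 = 0.340. Conditional survival from age 3 to x is l_x / l_3.
  x=3: (0.340/0.340) × 5.5 = 5.5000
  x=4: (0.160/0.340) × 1.4 = 0.6588
  x=5: (0.112/0.340) × 3.0 = 0.9882
  x=6: (0.058/0.340) × 3.8 = 0.6482
  x=7: (0.043/0.340) × 4.6 = 0.5818
  x=8: (0.031/0.340) × 2.9 = 0.2644
Sum = 5.5000 + 0.6588 + 0.9882 + 0.6482 + 0.5818 + 0.2644 = 8.6415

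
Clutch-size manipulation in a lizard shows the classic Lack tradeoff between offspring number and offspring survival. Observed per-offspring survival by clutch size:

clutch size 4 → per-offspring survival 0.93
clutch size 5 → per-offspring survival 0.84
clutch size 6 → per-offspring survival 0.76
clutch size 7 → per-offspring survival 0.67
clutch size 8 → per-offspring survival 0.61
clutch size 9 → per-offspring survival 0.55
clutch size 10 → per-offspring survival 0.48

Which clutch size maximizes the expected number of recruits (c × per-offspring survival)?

9

Expected recruits = c × s(c):
  c=4: 4 × 0.93 = 3.720
  c=5: 5 × 0.84 = 4.200
  c=6: 6 × 0.76 = 4.560
  c=7: 7 × 0.67 = 4.690
  c=8: 8 × 0.61 = 4.880
  c=9: 9 × 0.55 = 4.950
  c=10: 10 × 0.48 = 4.800
Maximum at c = 9 (4.950 recruits).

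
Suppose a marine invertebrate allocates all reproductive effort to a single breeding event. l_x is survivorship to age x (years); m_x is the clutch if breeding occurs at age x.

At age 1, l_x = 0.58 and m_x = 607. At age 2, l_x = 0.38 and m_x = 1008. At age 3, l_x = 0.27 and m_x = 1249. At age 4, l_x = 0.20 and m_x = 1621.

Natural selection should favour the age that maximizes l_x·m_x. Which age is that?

Expected offspring if breeding at age x = l_x × m_x:
  age 1: 0.58 × 607 = 352.060
  age 2: 0.38 × 1008 = 383.040
  age 3: 0.27 × 1249 = 337.230
  age 4: 0.20 × 1621 = 324.200
Maximum at age 2 (383.040).

2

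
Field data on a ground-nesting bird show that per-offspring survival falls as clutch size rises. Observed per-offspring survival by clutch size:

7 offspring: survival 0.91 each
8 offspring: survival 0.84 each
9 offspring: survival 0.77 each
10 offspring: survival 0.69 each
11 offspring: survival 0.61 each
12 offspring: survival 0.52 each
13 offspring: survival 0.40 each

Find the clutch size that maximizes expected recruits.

9

Expected recruits = c × s(c):
  c=7: 7 × 0.91 = 6.370
  c=8: 8 × 0.84 = 6.720
  c=9: 9 × 0.77 = 6.930
  c=10: 10 × 0.69 = 6.900
  c=11: 11 × 0.61 = 6.710
  c=12: 12 × 0.52 = 6.240
  c=13: 13 × 0.40 = 5.200
Maximum at c = 9 (6.930 recruits).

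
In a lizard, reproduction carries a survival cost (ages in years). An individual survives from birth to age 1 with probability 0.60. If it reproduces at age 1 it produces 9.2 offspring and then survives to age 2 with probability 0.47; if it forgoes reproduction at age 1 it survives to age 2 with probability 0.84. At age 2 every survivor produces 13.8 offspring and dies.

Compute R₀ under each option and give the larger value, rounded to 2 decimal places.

breed at age 1: R₀ = 0.60 × (9.2 + 0.47 × 13.8) = 0.60 × 15.6860 = 9.4116
delay to age 2: R₀ = 0.60 × (0.84 × 13.8) = 0.60 × 11.5920 = 6.9552
Higher: breed at age 1 (9.4116).

9.41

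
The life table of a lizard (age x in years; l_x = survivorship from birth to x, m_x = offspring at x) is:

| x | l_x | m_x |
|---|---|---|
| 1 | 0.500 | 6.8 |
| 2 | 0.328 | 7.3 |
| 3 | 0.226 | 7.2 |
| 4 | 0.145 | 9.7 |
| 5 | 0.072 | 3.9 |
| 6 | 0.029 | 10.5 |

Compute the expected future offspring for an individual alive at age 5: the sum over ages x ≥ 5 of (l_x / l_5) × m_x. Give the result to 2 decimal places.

l_5 = 0.072. Conditional survival from age 5 to x is l_x / l_5.
  x=5: (0.072/0.072) × 3.9 = 3.9000
  x=6: (0.029/0.072) × 10.5 = 4.2292
Sum = 3.9000 + 4.2292 = 8.1292

8.13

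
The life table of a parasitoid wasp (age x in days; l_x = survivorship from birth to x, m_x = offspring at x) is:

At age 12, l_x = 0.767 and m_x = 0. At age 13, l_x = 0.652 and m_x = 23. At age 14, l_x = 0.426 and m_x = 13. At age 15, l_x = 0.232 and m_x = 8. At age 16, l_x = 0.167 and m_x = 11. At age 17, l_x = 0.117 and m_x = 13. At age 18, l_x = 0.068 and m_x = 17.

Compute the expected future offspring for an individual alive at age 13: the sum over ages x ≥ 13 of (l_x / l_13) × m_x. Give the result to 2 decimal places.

41.26

l_13 = 0.652. Conditional survival from age 13 to x is l_x / l_13.
  x=13: (0.652/0.652) × 23 = 23.0000
  x=14: (0.426/0.652) × 13 = 8.4939
  x=15: (0.232/0.652) × 8 = 2.8466
  x=16: (0.167/0.652) × 11 = 2.8175
  x=17: (0.117/0.652) × 13 = 2.3328
  x=18: (0.068/0.652) × 17 = 1.7730
Sum = 23.0000 + 8.4939 + 2.8466 + 2.8175 + 2.3328 + 1.7730 = 41.2638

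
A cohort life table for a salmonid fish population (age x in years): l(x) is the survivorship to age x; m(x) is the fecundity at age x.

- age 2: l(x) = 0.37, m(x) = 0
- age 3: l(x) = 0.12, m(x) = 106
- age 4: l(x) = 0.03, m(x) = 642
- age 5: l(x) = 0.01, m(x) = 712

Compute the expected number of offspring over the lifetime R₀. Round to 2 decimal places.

R₀ = Σ l(x) m(x):
  age 2: 0.37 × 0 = 0.0000
  age 3: 0.12 × 106 = 12.7200
  age 4: 0.03 × 642 = 19.2600
  age 5: 0.01 × 712 = 7.1200
R₀ = 0.0000 + 12.7200 + 19.2600 + 7.1200 = 39.1000

39.10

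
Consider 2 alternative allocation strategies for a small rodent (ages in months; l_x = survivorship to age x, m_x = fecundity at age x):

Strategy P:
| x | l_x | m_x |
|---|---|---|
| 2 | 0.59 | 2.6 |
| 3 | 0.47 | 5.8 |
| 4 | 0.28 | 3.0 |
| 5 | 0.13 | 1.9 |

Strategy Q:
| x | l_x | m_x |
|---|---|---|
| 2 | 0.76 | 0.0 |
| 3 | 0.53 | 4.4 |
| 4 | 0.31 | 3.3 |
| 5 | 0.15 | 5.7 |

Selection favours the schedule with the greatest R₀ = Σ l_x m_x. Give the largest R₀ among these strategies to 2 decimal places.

5.35

Strategy P: R₀ = 0.59×2.6 + 0.47×5.8 + 0.28×3.0 + 0.13×1.9 = 5.3470
Strategy Q: R₀ = 0.76×0.0 + 0.53×4.4 + 0.31×3.3 + 0.15×5.7 = 4.2100
Highest R₀: strategy P with 5.3470.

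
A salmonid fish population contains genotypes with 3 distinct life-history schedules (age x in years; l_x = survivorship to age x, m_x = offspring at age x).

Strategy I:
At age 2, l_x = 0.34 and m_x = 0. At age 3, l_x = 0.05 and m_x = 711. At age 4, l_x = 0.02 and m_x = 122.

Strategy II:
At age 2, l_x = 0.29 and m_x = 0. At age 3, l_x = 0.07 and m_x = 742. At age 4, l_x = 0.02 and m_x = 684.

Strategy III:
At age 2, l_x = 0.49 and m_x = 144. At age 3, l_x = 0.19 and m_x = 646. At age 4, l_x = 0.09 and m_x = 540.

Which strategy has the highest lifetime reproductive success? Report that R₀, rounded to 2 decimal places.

241.90

Strategy I: R₀ = 0.34×0 + 0.05×711 + 0.02×122 = 37.9900
Strategy II: R₀ = 0.29×0 + 0.07×742 + 0.02×684 = 65.6200
Strategy III: R₀ = 0.49×144 + 0.19×646 + 0.09×540 = 241.9000
Highest R₀: strategy III with 241.9000.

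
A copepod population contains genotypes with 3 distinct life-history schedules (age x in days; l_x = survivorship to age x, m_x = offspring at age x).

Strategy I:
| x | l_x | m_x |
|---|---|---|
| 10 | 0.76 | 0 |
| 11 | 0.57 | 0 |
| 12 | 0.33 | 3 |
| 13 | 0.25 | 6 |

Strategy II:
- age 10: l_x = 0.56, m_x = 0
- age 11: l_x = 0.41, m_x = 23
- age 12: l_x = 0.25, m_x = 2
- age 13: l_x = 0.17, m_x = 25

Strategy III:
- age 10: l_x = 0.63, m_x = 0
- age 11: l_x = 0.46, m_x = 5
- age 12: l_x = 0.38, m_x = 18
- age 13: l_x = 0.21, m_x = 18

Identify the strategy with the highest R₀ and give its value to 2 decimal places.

Strategy I: R₀ = 0.76×0 + 0.57×0 + 0.33×3 + 0.25×6 = 2.4900
Strategy II: R₀ = 0.56×0 + 0.41×23 + 0.25×2 + 0.17×25 = 14.1800
Strategy III: R₀ = 0.63×0 + 0.46×5 + 0.38×18 + 0.21×18 = 12.9200
Highest R₀: strategy II with 14.1800.

14.18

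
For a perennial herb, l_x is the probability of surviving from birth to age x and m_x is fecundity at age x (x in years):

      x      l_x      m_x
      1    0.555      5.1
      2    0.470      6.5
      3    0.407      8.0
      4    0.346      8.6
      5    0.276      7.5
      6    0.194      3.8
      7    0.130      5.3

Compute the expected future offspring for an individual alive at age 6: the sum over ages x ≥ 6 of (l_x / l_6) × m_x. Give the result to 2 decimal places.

7.35

l_6 = 0.194. Conditional survival from age 6 to x is l_x / l_6.
  x=6: (0.194/0.194) × 3.8 = 3.8000
  x=7: (0.130/0.194) × 5.3 = 3.5515
Sum = 3.8000 + 3.5515 = 7.3515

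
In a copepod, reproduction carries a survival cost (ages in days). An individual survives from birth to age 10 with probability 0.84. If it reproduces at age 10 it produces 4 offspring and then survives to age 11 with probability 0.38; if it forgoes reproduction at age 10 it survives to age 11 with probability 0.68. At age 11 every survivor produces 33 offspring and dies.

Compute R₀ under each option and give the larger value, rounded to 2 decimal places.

18.85

breed at age 10: R₀ = 0.84 × (4 + 0.38 × 33) = 0.84 × 16.5400 = 13.8936
delay to age 11: R₀ = 0.84 × (0.68 × 33) = 0.84 × 22.4400 = 18.8496
Higher: delay to age 11 (18.8496).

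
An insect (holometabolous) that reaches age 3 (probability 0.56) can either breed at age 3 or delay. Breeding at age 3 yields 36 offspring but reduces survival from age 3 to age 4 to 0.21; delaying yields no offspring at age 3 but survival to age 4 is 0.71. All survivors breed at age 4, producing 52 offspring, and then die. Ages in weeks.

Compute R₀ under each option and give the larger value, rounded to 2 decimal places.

breed at age 3: R₀ = 0.56 × (36 + 0.21 × 52) = 0.56 × 46.9200 = 26.2752
delay to age 4: R₀ = 0.56 × (0.71 × 52) = 0.56 × 36.9200 = 20.6752
Higher: breed at age 3 (26.2752).

26.28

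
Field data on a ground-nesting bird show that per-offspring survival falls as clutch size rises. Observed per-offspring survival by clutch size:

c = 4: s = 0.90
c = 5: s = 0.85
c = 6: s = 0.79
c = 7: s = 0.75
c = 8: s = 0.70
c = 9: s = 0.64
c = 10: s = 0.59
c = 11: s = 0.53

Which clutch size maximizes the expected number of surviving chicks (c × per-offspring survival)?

10

Expected surviving chicks = c × s(c):
  c=4: 4 × 0.90 = 3.600
  c=5: 5 × 0.85 = 4.250
  c=6: 6 × 0.79 = 4.740
  c=7: 7 × 0.75 = 5.250
  c=8: 8 × 0.70 = 5.600
  c=9: 9 × 0.64 = 5.760
  c=10: 10 × 0.59 = 5.900
  c=11: 11 × 0.53 = 5.830
Maximum at c = 10 (5.900 surviving chicks).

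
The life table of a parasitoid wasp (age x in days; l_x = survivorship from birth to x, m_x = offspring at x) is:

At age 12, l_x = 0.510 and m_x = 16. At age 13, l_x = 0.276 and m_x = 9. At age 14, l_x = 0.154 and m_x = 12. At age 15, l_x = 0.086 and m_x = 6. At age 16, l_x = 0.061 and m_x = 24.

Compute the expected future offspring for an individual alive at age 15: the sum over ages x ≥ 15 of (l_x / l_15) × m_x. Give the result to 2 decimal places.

23.02

l_15 = 0.086. Conditional survival from age 15 to x is l_x / l_15.
  x=15: (0.086/0.086) × 6 = 6.0000
  x=16: (0.061/0.086) × 24 = 17.0233
Sum = 6.0000 + 17.0233 = 23.0233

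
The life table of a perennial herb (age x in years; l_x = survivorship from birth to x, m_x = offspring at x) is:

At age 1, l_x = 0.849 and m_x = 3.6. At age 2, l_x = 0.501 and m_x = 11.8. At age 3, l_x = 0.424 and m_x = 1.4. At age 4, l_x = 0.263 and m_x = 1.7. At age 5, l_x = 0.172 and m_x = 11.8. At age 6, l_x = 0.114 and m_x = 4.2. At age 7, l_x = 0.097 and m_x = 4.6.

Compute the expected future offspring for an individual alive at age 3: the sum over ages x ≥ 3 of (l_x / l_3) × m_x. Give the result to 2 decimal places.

l_3 = 0.424. Conditional survival from age 3 to x is l_x / l_3.
  x=3: (0.424/0.424) × 1.4 = 1.4000
  x=4: (0.263/0.424) × 1.7 = 1.0545
  x=5: (0.172/0.424) × 11.8 = 4.7868
  x=6: (0.114/0.424) × 4.2 = 1.1292
  x=7: (0.097/0.424) × 4.6 = 1.0524
Sum = 1.4000 + 1.0545 + 4.7868 + 1.1292 + 1.0524 = 9.4229

9.42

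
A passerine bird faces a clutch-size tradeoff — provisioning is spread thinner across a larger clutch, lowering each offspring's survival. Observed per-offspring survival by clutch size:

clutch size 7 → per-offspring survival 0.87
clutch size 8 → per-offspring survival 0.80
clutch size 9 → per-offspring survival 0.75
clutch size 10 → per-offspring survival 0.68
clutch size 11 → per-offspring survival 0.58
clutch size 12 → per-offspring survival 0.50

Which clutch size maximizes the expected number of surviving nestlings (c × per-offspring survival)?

Expected surviving nestlings = c × s(c):
  c=7: 7 × 0.87 = 6.090
  c=8: 8 × 0.80 = 6.400
  c=9: 9 × 0.75 = 6.750
  c=10: 10 × 0.68 = 6.800
  c=11: 11 × 0.58 = 6.380
  c=12: 12 × 0.50 = 6.000
Maximum at c = 10 (6.800 surviving nestlings).

10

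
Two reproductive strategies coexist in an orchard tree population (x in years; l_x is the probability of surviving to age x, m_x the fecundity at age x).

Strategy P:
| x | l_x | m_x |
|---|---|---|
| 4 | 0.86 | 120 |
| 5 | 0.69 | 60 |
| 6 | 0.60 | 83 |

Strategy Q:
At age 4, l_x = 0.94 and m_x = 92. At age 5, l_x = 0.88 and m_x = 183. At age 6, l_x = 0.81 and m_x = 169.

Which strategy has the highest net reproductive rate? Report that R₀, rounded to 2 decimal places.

Strategy P: R₀ = 0.86×120 + 0.69×60 + 0.60×83 = 194.4000
Strategy Q: R₀ = 0.94×92 + 0.88×183 + 0.81×169 = 384.4100
Highest R₀: strategy Q with 384.4100.

384.41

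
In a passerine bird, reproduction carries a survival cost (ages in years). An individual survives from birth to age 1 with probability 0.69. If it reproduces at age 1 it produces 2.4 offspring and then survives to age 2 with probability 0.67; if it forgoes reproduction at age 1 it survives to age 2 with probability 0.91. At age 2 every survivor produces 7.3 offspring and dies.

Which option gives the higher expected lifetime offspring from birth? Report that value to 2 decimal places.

5.03

breed at age 1: R₀ = 0.69 × (2.4 + 0.67 × 7.3) = 0.69 × 7.2910 = 5.0308
delay to age 2: R₀ = 0.69 × (0.91 × 7.3) = 0.69 × 6.6430 = 4.5837
Higher: breed at age 1 (5.0308).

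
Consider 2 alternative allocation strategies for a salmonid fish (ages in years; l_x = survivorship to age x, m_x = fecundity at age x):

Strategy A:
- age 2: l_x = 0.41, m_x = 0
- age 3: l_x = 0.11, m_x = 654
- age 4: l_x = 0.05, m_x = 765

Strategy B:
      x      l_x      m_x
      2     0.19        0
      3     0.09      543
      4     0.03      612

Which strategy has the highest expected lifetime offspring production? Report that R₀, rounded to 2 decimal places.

110.19

Strategy A: R₀ = 0.41×0 + 0.11×654 + 0.05×765 = 110.1900
Strategy B: R₀ = 0.19×0 + 0.09×543 + 0.03×612 = 67.2300
Highest R₀: strategy A with 110.1900.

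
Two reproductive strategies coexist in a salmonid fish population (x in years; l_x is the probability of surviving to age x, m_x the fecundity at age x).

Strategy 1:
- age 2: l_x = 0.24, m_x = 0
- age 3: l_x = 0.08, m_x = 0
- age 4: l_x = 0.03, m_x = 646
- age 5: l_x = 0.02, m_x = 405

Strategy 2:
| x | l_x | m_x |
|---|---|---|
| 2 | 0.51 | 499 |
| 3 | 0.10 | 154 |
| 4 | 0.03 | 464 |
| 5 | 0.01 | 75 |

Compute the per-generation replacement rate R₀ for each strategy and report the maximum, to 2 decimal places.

Strategy 1: R₀ = 0.24×0 + 0.08×0 + 0.03×646 + 0.02×405 = 27.4800
Strategy 2: R₀ = 0.51×499 + 0.10×154 + 0.03×464 + 0.01×75 = 284.5600
Highest R₀: strategy 2 with 284.5600.

284.56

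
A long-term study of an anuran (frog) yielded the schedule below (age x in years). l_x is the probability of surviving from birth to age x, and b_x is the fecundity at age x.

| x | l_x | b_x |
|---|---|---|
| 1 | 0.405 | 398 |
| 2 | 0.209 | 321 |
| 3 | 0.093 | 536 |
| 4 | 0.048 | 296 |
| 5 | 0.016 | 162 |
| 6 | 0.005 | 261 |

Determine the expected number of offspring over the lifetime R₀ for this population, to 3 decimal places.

R₀ = Σ l_x b_x:
  age 1: 0.405 × 398 = 161.1900
  age 2: 0.209 × 321 = 67.0890
  age 3: 0.093 × 536 = 49.8480
  age 4: 0.048 × 296 = 14.2080
  age 5: 0.016 × 162 = 2.5920
  age 6: 0.005 × 261 = 1.3050
R₀ = 161.1900 + 67.0890 + 49.8480 + 14.2080 + 2.5920 + 1.3050 = 296.2320

296.232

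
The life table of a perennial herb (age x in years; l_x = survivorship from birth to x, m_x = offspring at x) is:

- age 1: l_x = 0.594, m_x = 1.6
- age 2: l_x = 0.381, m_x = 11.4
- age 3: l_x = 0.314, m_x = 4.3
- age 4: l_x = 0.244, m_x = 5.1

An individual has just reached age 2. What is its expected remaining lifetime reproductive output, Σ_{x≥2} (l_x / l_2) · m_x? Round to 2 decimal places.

18.21

l_2 = 0.381. Conditional survival from age 2 to x is l_x / l_2.
  x=2: (0.381/0.381) × 11.4 = 11.4000
  x=3: (0.314/0.381) × 4.3 = 3.5438
  x=4: (0.244/0.381) × 5.1 = 3.2661
Sum = 11.4000 + 3.5438 + 3.2661 = 18.2100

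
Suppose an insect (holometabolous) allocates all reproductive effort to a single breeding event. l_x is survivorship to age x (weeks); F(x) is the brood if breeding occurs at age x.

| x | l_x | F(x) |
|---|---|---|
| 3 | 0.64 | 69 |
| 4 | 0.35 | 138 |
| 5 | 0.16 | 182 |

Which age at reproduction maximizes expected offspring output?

Expected offspring if breeding at age x = l_x × F(x):
  age 3: 0.64 × 69 = 44.160
  age 4: 0.35 × 138 = 48.300
  age 5: 0.16 × 182 = 29.120
Maximum at age 4 (48.300).

4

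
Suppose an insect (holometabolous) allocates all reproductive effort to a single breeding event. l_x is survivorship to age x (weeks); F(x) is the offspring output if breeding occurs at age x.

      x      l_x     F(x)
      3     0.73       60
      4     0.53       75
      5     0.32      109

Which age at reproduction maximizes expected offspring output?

3

Expected offspring if breeding at age x = l_x × F(x):
  age 3: 0.73 × 60 = 43.800
  age 4: 0.53 × 75 = 39.750
  age 5: 0.32 × 109 = 34.880
Maximum at age 3 (43.800).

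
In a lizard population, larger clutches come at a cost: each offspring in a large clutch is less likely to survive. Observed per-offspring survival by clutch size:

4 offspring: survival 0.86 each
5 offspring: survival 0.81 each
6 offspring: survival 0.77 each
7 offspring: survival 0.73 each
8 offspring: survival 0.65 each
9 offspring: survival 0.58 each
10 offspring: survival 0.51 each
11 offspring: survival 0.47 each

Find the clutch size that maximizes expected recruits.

9

Expected recruits = c × s(c):
  c=4: 4 × 0.86 = 3.440
  c=5: 5 × 0.81 = 4.050
  c=6: 6 × 0.77 = 4.620
  c=7: 7 × 0.73 = 5.110
  c=8: 8 × 0.65 = 5.200
  c=9: 9 × 0.58 = 5.220
  c=10: 10 × 0.51 = 5.100
  c=11: 11 × 0.47 = 5.170
Maximum at c = 9 (5.220 recruits).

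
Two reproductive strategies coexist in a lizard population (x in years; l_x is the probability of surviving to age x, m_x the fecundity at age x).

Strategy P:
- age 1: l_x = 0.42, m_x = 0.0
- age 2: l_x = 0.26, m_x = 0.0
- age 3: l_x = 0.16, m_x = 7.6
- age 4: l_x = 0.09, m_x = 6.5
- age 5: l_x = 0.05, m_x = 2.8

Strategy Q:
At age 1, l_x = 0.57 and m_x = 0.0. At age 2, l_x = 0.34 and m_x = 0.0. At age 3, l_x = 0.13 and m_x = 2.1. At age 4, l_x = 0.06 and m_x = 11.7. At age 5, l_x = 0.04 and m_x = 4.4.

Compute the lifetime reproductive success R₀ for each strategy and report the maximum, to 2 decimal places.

1.94

Strategy P: R₀ = 0.42×0.0 + 0.26×0.0 + 0.16×7.6 + 0.09×6.5 + 0.05×2.8 = 1.9410
Strategy Q: R₀ = 0.57×0.0 + 0.34×0.0 + 0.13×2.1 + 0.06×11.7 + 0.04×4.4 = 1.1510
Highest R₀: strategy P with 1.9410.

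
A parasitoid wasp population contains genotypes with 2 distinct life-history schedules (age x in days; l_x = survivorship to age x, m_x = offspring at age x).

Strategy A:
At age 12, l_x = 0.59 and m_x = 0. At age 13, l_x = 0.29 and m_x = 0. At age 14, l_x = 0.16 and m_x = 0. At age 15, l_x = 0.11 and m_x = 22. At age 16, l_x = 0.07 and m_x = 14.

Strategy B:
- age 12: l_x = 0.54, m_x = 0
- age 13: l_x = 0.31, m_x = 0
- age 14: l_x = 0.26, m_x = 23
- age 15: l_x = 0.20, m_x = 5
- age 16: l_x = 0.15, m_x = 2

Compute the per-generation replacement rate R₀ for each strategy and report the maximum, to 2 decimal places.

Strategy A: R₀ = 0.59×0 + 0.29×0 + 0.16×0 + 0.11×22 + 0.07×14 = 3.4000
Strategy B: R₀ = 0.54×0 + 0.31×0 + 0.26×23 + 0.20×5 + 0.15×2 = 7.2800
Highest R₀: strategy B with 7.2800.

7.28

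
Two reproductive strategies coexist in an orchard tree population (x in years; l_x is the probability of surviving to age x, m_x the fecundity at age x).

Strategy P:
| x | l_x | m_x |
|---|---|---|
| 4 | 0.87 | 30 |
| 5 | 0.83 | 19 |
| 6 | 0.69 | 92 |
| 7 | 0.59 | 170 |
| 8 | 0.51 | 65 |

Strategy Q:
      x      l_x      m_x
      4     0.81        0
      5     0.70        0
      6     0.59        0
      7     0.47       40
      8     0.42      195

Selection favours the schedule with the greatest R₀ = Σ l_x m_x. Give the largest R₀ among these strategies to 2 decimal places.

238.80

Strategy P: R₀ = 0.87×30 + 0.83×19 + 0.69×92 + 0.59×170 + 0.51×65 = 238.8000
Strategy Q: R₀ = 0.81×0 + 0.70×0 + 0.59×0 + 0.47×40 + 0.42×195 = 100.7000
Highest R₀: strategy P with 238.8000.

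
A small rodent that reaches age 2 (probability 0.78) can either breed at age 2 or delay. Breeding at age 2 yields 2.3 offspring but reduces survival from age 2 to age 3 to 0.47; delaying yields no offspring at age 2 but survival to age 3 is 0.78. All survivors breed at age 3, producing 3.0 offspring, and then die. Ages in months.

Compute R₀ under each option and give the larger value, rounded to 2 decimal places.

2.89

breed at age 2: R₀ = 0.78 × (2.3 + 0.47 × 3.0) = 0.78 × 3.7100 = 2.8938
delay to age 3: R₀ = 0.78 × (0.78 × 3.0) = 0.78 × 2.3400 = 1.8252
Higher: breed at age 2 (2.8938).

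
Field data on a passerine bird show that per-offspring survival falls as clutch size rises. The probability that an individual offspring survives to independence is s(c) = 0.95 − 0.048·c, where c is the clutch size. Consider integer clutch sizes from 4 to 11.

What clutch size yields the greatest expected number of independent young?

10

Expected independent young = c × s(c):
  c=4: 4 × 0.758 = 3.032
  c=5: 5 × 0.710 = 3.550
  c=6: 6 × 0.662 = 3.972
  c=7: 7 × 0.614 = 4.298
  c=8: 8 × 0.566 = 4.528
  c=9: 9 × 0.518 = 4.662
  c=10: 10 × 0.470 = 4.700
  c=11: 11 × 0.422 = 4.642
Maximum at c = 10 (4.700 independent young).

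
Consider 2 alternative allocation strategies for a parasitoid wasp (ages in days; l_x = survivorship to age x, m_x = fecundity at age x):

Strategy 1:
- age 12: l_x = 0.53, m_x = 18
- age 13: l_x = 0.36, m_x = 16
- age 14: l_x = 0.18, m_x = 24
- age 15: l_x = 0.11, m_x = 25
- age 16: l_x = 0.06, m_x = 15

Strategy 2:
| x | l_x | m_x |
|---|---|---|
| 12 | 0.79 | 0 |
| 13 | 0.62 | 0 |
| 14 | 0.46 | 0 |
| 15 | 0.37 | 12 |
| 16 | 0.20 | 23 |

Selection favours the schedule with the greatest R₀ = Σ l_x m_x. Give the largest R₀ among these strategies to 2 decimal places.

Strategy 1: R₀ = 0.53×18 + 0.36×16 + 0.18×24 + 0.11×25 + 0.06×15 = 23.2700
Strategy 2: R₀ = 0.79×0 + 0.62×0 + 0.46×0 + 0.37×12 + 0.20×23 = 9.0400
Highest R₀: strategy 1 with 23.2700.

23.27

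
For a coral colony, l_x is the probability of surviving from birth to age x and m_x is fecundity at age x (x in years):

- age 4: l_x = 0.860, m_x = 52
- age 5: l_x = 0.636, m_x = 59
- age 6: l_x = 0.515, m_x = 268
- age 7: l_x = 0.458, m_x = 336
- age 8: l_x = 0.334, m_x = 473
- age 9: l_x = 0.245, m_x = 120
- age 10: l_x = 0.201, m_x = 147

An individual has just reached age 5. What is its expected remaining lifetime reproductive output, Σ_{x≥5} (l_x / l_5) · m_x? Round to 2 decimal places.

l_5 = 0.636. Conditional survival from age 5 to x is l_x / l_5.
  x=5: (0.636/0.636) × 59 = 59.0000
  x=6: (0.515/0.636) × 268 = 217.0126
  x=7: (0.458/0.636) × 336 = 241.9623
  x=8: (0.334/0.636) × 473 = 248.3994
  x=9: (0.245/0.636) × 120 = 46.2264
  x=10: (0.201/0.636) × 147 = 46.4575
Sum = 59.0000 + 217.0126 + 241.9623 + 248.3994 + 46.2264 + 46.4575 = 859.0582

859.06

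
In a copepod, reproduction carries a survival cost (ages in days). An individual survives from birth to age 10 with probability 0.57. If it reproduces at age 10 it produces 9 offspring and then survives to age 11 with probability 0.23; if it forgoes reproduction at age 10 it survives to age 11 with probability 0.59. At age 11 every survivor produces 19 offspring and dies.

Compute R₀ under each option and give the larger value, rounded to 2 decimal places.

breed at age 10: R₀ = 0.57 × (9 + 0.23 × 19) = 0.57 × 13.3700 = 7.6209
delay to age 11: R₀ = 0.57 × (0.59 × 19) = 0.57 × 11.2100 = 6.3897
Higher: breed at age 10 (7.6209).

7.62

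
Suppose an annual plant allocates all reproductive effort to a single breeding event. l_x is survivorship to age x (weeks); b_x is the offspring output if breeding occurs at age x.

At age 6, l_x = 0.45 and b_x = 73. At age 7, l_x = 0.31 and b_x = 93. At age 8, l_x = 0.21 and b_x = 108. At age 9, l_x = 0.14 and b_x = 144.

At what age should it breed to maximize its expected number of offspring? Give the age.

6

Expected offspring if breeding at age x = l_x × b_x:
  age 6: 0.45 × 73 = 32.850
  age 7: 0.31 × 93 = 28.830
  age 8: 0.21 × 108 = 22.680
  age 9: 0.14 × 144 = 20.160
Maximum at age 6 (32.850).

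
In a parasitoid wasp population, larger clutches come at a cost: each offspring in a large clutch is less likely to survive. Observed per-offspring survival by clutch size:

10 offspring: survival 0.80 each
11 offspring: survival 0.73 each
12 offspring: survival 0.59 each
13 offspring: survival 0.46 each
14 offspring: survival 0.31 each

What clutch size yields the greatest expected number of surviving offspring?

11

Expected surviving offspring = c × s(c):
  c=10: 10 × 0.80 = 8.000
  c=11: 11 × 0.73 = 8.030
  c=12: 12 × 0.59 = 7.080
  c=13: 13 × 0.46 = 5.980
  c=14: 14 × 0.31 = 4.340
Maximum at c = 11 (8.030 surviving offspring).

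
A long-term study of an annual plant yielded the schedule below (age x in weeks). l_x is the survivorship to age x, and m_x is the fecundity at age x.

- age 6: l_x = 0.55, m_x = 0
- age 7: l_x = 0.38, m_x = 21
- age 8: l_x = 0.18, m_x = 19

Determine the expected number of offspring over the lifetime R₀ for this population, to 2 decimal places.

11.40

R₀ = Σ l_x m_x:
  age 6: 0.55 × 0 = 0.0000
  age 7: 0.38 × 21 = 7.9800
  age 8: 0.18 × 19 = 3.4200
R₀ = 0.0000 + 7.9800 + 3.4200 = 11.4000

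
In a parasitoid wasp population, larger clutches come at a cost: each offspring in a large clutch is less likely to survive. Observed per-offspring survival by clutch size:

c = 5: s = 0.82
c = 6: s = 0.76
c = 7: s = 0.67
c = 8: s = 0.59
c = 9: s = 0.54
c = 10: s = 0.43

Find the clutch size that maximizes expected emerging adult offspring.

Expected emerging adult offspring = c × s(c):
  c=5: 5 × 0.82 = 4.100
  c=6: 6 × 0.76 = 4.560
  c=7: 7 × 0.67 = 4.690
  c=8: 8 × 0.59 = 4.720
  c=9: 9 × 0.54 = 4.860
  c=10: 10 × 0.43 = 4.300
Maximum at c = 9 (4.860 emerging adult offspring).

9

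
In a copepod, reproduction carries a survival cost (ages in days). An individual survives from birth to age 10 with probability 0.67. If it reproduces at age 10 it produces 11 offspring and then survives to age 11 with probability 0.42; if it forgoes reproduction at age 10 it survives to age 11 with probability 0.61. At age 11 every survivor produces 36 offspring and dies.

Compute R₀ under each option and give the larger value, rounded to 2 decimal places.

17.50

breed at age 10: R₀ = 0.67 × (11 + 0.42 × 36) = 0.67 × 26.1200 = 17.5004
delay to age 11: R₀ = 0.67 × (0.61 × 36) = 0.67 × 21.9600 = 14.7132
Higher: breed at age 10 (17.5004).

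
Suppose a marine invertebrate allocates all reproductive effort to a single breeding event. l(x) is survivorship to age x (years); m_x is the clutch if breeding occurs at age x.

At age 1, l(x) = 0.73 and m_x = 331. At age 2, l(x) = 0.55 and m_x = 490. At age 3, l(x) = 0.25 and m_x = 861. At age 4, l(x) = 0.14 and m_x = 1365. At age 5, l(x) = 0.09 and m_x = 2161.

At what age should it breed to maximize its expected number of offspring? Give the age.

2

Expected offspring if breeding at age x = l(x) × m_x:
  age 1: 0.73 × 331 = 241.630
  age 2: 0.55 × 490 = 269.500
  age 3: 0.25 × 861 = 215.250
  age 4: 0.14 × 1365 = 191.100
  age 5: 0.09 × 2161 = 194.490
Maximum at age 2 (269.500).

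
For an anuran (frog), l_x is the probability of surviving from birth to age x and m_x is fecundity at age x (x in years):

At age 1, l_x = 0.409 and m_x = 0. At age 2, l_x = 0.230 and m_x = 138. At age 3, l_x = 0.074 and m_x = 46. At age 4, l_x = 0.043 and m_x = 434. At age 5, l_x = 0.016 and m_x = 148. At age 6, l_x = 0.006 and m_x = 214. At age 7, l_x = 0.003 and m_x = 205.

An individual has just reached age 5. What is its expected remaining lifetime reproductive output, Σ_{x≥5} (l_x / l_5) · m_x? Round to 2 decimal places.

l_5 = 0.016. Conditional survival from age 5 to x is l_x / l_5.
  x=5: (0.016/0.016) × 148 = 148.0000
  x=6: (0.006/0.016) × 214 = 80.2500
  x=7: (0.003/0.016) × 205 = 38.4375
Sum = 148.0000 + 80.2500 + 38.4375 = 266.6875

266.69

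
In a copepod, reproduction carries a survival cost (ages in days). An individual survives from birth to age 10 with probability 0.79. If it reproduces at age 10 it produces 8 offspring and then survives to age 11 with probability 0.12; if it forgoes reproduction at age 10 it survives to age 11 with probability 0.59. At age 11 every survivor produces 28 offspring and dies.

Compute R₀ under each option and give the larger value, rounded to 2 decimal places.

13.05

breed at age 10: R₀ = 0.79 × (8 + 0.12 × 28) = 0.79 × 11.3600 = 8.9744
delay to age 11: R₀ = 0.79 × (0.59 × 28) = 0.79 × 16.5200 = 13.0508
Higher: delay to age 11 (13.0508).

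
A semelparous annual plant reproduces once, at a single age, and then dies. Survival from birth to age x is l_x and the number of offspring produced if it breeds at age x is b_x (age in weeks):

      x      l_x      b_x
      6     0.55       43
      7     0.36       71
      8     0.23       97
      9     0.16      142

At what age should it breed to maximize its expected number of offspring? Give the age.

Expected offspring if breeding at age x = l_x × b_x:
  age 6: 0.55 × 43 = 23.650
  age 7: 0.36 × 71 = 25.560
  age 8: 0.23 × 97 = 22.310
  age 9: 0.16 × 142 = 22.720
Maximum at age 7 (25.560).

7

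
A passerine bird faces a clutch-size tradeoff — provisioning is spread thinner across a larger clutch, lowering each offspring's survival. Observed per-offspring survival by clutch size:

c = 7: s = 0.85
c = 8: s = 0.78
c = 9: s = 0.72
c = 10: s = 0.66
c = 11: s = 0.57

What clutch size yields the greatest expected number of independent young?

10

Expected independent young = c × s(c):
  c=7: 7 × 0.85 = 5.950
  c=8: 8 × 0.78 = 6.240
  c=9: 9 × 0.72 = 6.480
  c=10: 10 × 0.66 = 6.600
  c=11: 11 × 0.57 = 6.270
Maximum at c = 10 (6.600 independent young).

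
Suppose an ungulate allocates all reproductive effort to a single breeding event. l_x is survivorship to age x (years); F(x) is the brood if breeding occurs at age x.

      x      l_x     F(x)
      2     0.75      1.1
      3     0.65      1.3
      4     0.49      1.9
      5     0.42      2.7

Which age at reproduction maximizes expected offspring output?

5

Expected offspring if breeding at age x = l_x × F(x):
  age 2: 0.75 × 1.1 = 0.825
  age 3: 0.65 × 1.3 = 0.845
  age 4: 0.49 × 1.9 = 0.931
  age 5: 0.42 × 2.7 = 1.134
Maximum at age 5 (1.134).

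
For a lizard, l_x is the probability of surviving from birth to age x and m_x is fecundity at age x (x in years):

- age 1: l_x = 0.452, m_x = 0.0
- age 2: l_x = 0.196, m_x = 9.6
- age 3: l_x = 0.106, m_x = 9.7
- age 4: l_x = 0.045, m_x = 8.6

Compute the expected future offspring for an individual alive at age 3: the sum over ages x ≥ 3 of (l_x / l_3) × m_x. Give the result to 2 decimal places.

13.35

l_3 = 0.106. Conditional survival from age 3 to x is l_x / l_3.
  x=3: (0.106/0.106) × 9.7 = 9.7000
  x=4: (0.045/0.106) × 8.6 = 3.6509
Sum = 9.7000 + 3.6509 = 13.3509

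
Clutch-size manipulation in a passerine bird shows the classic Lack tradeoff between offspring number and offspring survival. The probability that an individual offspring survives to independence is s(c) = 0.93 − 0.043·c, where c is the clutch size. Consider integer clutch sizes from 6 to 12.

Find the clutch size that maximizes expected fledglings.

Expected fledglings = c × s(c):
  c=6: 6 × 0.672 = 4.032
  c=7: 7 × 0.629 = 4.403
  c=8: 8 × 0.586 = 4.688
  c=9: 9 × 0.543 = 4.887
  c=10: 10 × 0.500 = 5.000
  c=11: 11 × 0.457 = 5.027
  c=12: 12 × 0.414 = 4.968
Maximum at c = 11 (5.027 fledglings).

11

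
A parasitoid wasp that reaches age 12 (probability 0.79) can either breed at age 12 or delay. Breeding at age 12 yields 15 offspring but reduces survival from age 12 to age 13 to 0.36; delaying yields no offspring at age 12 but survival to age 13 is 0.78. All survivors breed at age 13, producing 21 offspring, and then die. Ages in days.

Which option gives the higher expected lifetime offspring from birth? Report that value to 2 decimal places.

breed at age 12: R₀ = 0.79 × (15 + 0.36 × 21) = 0.79 × 22.5600 = 17.8224
delay to age 13: R₀ = 0.79 × (0.78 × 21) = 0.79 × 16.3800 = 12.9402
Higher: breed at age 12 (17.8224).

17.82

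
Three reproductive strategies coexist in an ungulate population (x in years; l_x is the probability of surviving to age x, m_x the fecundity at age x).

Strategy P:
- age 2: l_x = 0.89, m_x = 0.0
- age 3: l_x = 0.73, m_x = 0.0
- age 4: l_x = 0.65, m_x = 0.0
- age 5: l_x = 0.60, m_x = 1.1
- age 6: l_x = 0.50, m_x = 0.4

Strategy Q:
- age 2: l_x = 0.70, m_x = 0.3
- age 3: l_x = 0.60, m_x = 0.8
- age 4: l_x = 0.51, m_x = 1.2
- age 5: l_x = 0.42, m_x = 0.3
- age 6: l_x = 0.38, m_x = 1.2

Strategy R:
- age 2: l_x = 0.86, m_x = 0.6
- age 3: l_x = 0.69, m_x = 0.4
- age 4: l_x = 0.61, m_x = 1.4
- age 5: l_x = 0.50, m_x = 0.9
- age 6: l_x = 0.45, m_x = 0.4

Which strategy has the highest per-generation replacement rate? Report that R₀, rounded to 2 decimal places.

2.28

Strategy P: R₀ = 0.89×0.0 + 0.73×0.0 + 0.65×0.0 + 0.60×1.1 + 0.50×0.4 = 0.8600
Strategy Q: R₀ = 0.70×0.3 + 0.60×0.8 + 0.51×1.2 + 0.42×0.3 + 0.38×1.2 = 1.8840
Strategy R: R₀ = 0.86×0.6 + 0.69×0.4 + 0.61×1.4 + 0.50×0.9 + 0.45×0.4 = 2.2760
Highest R₀: strategy R with 2.2760.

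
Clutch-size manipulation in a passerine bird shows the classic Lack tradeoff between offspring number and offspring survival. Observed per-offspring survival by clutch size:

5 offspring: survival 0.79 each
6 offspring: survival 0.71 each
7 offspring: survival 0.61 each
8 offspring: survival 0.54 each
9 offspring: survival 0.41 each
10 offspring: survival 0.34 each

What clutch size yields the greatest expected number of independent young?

8

Expected independent young = c × s(c):
  c=5: 5 × 0.79 = 3.950
  c=6: 6 × 0.71 = 4.260
  c=7: 7 × 0.61 = 4.270
  c=8: 8 × 0.54 = 4.320
  c=9: 9 × 0.41 = 3.690
  c=10: 10 × 0.34 = 3.400
Maximum at c = 8 (4.320 independent young).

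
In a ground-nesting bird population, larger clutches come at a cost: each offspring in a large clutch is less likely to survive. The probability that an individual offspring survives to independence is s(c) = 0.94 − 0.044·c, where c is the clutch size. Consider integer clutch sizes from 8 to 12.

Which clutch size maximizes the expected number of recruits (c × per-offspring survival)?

Expected recruits = c × s(c):
  c=8: 8 × 0.588 = 4.704
  c=9: 9 × 0.544 = 4.896
  c=10: 10 × 0.500 = 5.000
  c=11: 11 × 0.456 = 5.016
  c=12: 12 × 0.412 = 4.944
Maximum at c = 11 (5.016 recruits).

11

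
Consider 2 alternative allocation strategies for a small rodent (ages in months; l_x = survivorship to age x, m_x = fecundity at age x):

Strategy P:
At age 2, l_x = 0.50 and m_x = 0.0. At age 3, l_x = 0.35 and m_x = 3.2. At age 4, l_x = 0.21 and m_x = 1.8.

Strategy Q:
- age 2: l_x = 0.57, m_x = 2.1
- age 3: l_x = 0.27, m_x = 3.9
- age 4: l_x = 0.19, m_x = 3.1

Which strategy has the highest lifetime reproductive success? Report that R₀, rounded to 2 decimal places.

Strategy P: R₀ = 0.50×0.0 + 0.35×3.2 + 0.21×1.8 = 1.4980
Strategy Q: R₀ = 0.57×2.1 + 0.27×3.9 + 0.19×3.1 = 2.8390
Highest R₀: strategy Q with 2.8390.

2.84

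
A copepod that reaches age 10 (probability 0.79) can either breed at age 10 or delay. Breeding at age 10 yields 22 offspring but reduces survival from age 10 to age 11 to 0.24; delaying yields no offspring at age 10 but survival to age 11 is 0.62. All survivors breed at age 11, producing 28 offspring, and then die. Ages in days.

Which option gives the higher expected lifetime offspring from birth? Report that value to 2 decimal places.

breed at age 10: R₀ = 0.79 × (22 + 0.24 × 28) = 0.79 × 28.7200 = 22.6888
delay to age 11: R₀ = 0.79 × (0.62 × 28) = 0.79 × 17.3600 = 13.7144
Higher: breed at age 10 (22.6888).

22.69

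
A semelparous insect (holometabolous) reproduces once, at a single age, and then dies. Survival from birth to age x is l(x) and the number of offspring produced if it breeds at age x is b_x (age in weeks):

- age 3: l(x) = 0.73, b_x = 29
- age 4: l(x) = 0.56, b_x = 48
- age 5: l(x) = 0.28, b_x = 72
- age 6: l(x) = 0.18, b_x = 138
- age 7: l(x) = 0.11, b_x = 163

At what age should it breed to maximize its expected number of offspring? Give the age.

4

Expected offspring if breeding at age x = l(x) × b_x:
  age 3: 0.73 × 29 = 21.170
  age 4: 0.56 × 48 = 26.880
  age 5: 0.28 × 72 = 20.160
  age 6: 0.18 × 138 = 24.840
  age 7: 0.11 × 163 = 17.930
Maximum at age 4 (26.880).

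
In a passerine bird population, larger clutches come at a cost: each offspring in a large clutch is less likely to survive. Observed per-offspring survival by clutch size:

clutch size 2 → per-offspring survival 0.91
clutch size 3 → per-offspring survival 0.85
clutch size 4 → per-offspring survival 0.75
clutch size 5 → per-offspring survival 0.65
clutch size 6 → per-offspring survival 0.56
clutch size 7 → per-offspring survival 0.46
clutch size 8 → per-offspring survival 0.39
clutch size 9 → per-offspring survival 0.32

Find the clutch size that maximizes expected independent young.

6

Expected independent young = c × s(c):
  c=2: 2 × 0.91 = 1.820
  c=3: 3 × 0.85 = 2.550
  c=4: 4 × 0.75 = 3.000
  c=5: 5 × 0.65 = 3.250
  c=6: 6 × 0.56 = 3.360
  c=7: 7 × 0.46 = 3.220
  c=8: 8 × 0.39 = 3.120
  c=9: 9 × 0.32 = 2.880
Maximum at c = 6 (3.360 independent young).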